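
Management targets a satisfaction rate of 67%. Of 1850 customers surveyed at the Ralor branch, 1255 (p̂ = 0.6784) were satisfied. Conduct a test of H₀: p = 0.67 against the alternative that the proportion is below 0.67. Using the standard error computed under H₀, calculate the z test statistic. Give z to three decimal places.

z = 0.766

p̂ = 1255/1850 = 0.678378.
Under H₀, SE = √(0.67·0.33/1850) = √(0.000119514) = 0.010932.
z = (0.678378 − 0.67)/0.010932 = 0.008378/0.010932 = 0.766.
p-value = P(Z < 0.766) ≈ 0.7783.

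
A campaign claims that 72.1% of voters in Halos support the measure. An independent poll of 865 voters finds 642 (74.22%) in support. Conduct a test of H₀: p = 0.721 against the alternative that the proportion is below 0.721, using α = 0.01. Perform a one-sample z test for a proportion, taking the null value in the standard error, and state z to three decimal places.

p̂ = 642/865 ≈ 0.74220.
SE = √(p₀(1−p₀)/n) = √(0.20116/865) = 0.01525.
z = (0.74220 − 0.721)/0.01525 = 0.02120/0.01525 = 1.390.
p-value = P(Z < 1.390) ≈ 0.9177, so at α = 0.01 we fail to reject H₀.

z = 1.390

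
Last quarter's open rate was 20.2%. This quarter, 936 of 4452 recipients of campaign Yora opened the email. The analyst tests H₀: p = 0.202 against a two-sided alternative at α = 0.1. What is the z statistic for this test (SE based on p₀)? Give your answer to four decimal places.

z = 1.3698

p̂ = 936/4452 = 0.2102426.
Standard error under H₀: √(0.202×0.798/4452) = 0.0060173.
z = (0.2102426 − 0.202)/0.0060173 = 0.0082426/0.0060173 = 1.3698.
Two-sided p-value ≈ 2·Φ(−1.370) = 0.1707; since p > α = 0.1, fail to reject H₀.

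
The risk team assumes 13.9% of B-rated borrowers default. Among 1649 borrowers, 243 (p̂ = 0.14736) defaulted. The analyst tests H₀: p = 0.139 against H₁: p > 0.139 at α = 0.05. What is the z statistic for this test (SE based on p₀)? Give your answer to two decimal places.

z = 0.98

p̂ = 243/1649 = 0.14736.
Standard error under H₀: √(0.139×0.861/1649) = 0.00852.
z = (0.14736 − 0.139)/0.00852 = 0.00836/0.00852 = 0.98.
p-value = P(Z > 0.982) ≈ 0.1632, so at α = 0.05 we fail to reject H₀.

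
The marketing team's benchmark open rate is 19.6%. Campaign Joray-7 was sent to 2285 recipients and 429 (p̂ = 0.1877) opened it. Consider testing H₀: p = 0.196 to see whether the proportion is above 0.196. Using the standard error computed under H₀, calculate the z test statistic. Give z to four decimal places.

z = -0.9939

p̂ = 429/2285 = 0.1877462.
Standard error under H₀: √(0.196×0.804/2285) = 0.0083045.
z = (0.1877462 − 0.196)/0.0083045 = -0.0082538/0.0083045 = -0.9939.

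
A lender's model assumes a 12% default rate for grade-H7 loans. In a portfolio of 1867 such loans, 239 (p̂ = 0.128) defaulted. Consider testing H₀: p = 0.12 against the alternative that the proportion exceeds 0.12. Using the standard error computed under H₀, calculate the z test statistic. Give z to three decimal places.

p̂ = 239/1867 ≈ 0.12801.
Under H₀, SE = √(0.12·0.88/1867) = √(5.65613e-05) = 0.00752.
z = (0.12801 − 0.12)/0.00752 = 0.00801/0.00752 = 1.065.
p-value = P(Z > 1.065) ≈ 0.1433.

z = 1.065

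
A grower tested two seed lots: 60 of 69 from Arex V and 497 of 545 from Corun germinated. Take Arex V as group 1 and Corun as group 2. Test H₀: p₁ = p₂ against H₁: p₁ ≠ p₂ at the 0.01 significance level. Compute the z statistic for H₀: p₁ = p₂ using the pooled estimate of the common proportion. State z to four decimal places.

p̂₁ = 60/69 = 0.869565, p̂₂ = 497/545 = 0.911927.
Pooled p̂ = (60+497)/(69+545) = 557/614 = 0.907166.
SE = √(0.0842157 × 0.0163276) = 0.037082.
z = (0.869565 − 0.911927)/0.037082 = -0.042362/0.037082 = -1.1424.
Two-sided p-value ≈ 2·Φ(−1.142) = 0.2533; since p > α = 0.01, fail to reject H₀.

z = -1.1424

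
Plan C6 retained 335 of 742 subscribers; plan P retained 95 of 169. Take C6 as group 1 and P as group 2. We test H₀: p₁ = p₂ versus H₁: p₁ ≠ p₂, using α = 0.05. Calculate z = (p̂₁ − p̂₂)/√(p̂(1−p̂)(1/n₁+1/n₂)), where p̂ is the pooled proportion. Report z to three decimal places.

z = -2.600

p̂₁ = 335/742 ≈ 0.45148, p̂₂ = 95/169 ≈ 0.56213.
Pooled p̂ = (335+95)/(742+169) = 430/911 = 0.47201.
SE = √(p̂(1−p̂)(1/n₁+1/n₂)) = √(0.47201·0.52799·0.00726487) = √(0.00181053) = 0.04255.
z = (0.45148 − 0.56213)/0.04255 = -0.11065/0.04255 = -2.600.
p-value = 2·P(Z > 2.600) ≈ 0.0093. With α = 0.05, reject H₀.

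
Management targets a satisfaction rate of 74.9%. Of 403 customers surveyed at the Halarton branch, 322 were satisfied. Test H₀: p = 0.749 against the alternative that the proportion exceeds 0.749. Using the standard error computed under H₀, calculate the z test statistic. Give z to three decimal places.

z = 2.315

p̂ = 322/403 = 0.79901.
SE = √(p₀(1−p₀)/n) = √(0.188/403) = 0.02160.
z = (0.79901 − 0.749)/0.02160 = 0.05001/0.02160 = 2.315.
p-value = P(Z > 2.315) ≈ 0.0103.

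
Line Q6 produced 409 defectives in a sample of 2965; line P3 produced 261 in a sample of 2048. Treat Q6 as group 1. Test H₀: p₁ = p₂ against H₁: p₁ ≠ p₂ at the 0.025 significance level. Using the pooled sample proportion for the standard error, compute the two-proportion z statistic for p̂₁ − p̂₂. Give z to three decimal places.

z = 1.074

p̂₁ = 409/2965 = 0.13794, p̂₂ = 261/2048 = 0.12744.
Pooled p̂ = (409+261)/(2965+2048) = 670/5013 = 0.13365.
SE = √(p̂(1−p̂)(1/n₁+1/n₂)) = √(0.13365·0.86635·0.000825549) = √(9.559e-05) = 0.00978.
z = (0.13794 − 0.12744)/0.00978 = 0.01050/0.00978 = 1.074.
p-value = 2·P(Z > 1.074) ≈ 0.2828, so at α = 0.025 we fail to reject H₀.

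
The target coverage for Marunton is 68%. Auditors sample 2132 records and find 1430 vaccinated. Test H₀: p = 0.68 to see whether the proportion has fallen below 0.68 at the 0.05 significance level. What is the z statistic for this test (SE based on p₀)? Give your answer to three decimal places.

z = -0.917

p̂ = 1430/2132 = 0.670732.
Under H₀, SE = √(0.68·0.32/2132) = √(0.000102064) = 0.010103.
z = (0.670732 − 0.68)/0.010103 = -0.009268/0.010103 = -0.917.
p-value = P(Z < -0.917) ≈ 0.1795. With α = 0.05, fail to reject H₀.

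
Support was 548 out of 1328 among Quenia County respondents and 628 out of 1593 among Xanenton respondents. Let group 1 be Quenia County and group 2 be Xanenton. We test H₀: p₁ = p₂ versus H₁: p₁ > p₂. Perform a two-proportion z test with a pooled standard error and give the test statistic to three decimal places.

p̂₁ = 548/1328 = 0.412651, p̂₂ = 628/1593 = 0.394225.
Pooled p̂ = (548+628)/(1328+1593) = 1176/2921 = 0.402602.
SE = √(0.240514 × 0.00138076) = 0.018223.
z = (0.412651 − 0.394225)/0.018223 = 0.018426/0.018223 = 1.011.

z = 1.011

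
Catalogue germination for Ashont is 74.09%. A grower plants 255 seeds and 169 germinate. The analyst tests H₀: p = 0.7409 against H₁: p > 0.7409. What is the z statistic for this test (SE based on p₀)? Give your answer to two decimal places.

p̂ = 169/255 = 0.6627.
Standard error under H₀: √(0.7409×0.2591/255) = 0.0274.
z = (0.6627 − 0.7409)/0.0274 = -0.0782/0.0274 = -2.85.
p-value = P(Z > -2.848) ≈ 0.9978.

z = -2.85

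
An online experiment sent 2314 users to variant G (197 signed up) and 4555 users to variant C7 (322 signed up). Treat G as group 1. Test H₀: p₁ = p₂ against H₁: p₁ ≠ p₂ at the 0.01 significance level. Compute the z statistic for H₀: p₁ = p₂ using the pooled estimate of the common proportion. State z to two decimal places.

p̂₁ = 197/2314 = 0.08513, p̂₂ = 322/4555 = 0.07069.
Pooled p̂ = (197+322)/(2314+4555) = 519/6869 = 0.07556.
SE = √(0.069848 × 0.000651691) = 0.00675.
z = (0.08513 − 0.07069)/0.00675 = 0.01444/0.00675 = 2.14.
Two-sided p-value ≈ 2·Φ(−2.141) = 0.0323. With α = 0.01, fail to reject H₀.

z = 2.14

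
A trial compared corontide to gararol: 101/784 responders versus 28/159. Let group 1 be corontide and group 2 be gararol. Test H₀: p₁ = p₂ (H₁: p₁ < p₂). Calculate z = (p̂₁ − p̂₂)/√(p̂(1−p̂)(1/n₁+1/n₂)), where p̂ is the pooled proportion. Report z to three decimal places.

p̂₁ = 101/784 = 0.128827, p̂₂ = 28/159 = 0.176101.
Pooled p̂ = (101+28)/(784+159) = 129/943 = 0.136797.
SE = √(0.118084 × 0.00756482) = 0.029888.
z = (0.128827 − 0.176101)/0.029888 = -0.047274/0.029888 = -1.582.
p-value = P(Z < -1.582) ≈ 0.0569.

z = -1.582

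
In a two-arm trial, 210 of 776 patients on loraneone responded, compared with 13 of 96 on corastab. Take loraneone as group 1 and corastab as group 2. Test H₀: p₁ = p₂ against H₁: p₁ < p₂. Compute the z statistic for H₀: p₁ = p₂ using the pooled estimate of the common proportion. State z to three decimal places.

p̂₁ = 210/776 ≈ 0.27062, p̂₂ = 13/96 ≈ 0.13542.
Pooled p̂ = (210+13)/(776+96) = 223/872 = 0.25573.
SE = √(0.190334 × 0.0117053) = 0.04720.
z = (0.27062 − 0.13542)/0.04720 = 0.13520/0.04720 = 2.864.
p-value = P(Z < 2.864) ≈ 0.9979.

z = 2.864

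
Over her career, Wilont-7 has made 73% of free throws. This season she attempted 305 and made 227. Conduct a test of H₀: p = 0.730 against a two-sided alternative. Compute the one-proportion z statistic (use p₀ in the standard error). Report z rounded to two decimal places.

p̂ = 227/305 ≈ 0.7443.
SE = √(p₀(1−p₀)/n) = √(0.1971/305) = 0.0254.
z = (0.7443 − 0.73)/0.0254 = 0.0143/0.0254 = 0.56.
p-value = 2·P(Z > 0.561) ≈ 0.5748.

z = 0.56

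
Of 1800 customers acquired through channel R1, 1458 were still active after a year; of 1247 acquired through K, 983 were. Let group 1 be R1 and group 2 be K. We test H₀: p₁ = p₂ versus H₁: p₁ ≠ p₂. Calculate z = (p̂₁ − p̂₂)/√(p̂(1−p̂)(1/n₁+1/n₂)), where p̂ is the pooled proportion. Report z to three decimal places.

z = 1.476

p̂₁ = 1458/1800 = 0.81000, p̂₂ = 983/1247 = 0.78829.
Pooled p̂ = (1458+983)/(1800+1247) = 2441/3047 = 0.80112.
SE = √(p̂(1−p̂)(1/n₁+1/n₂)) = √(0.80112·0.19888·0.00135748) = √(0.000216286) = 0.01471.
z = (0.81000 − 0.78829)/0.01471 = 0.02171/0.01471 = 1.476.
p-value = 2·P(Z > 1.476) ≈ 0.1399.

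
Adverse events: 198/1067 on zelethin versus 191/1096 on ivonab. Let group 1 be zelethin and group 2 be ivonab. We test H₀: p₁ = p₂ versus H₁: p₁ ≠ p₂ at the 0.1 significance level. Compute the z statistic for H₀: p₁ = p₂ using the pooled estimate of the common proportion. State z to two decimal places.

p̂₁ = 198/1067 = 0.1856, p̂₂ = 191/1096 = 0.1743.
Pooled p̂ = (198+191)/(1067+1096) = 389/2163 = 0.1798.
SE = √(p̂(1−p̂)(1/n₁+1/n₂)) = √(0.1798·0.8202·0.00184962) = √(0.000272817) = 0.0165.
z = (0.1856 − 0.1743)/0.0165 = 0.0113/0.0165 = 0.68.
p-value = 2·P(Z > 0.684) ≈ 0.4940. With α = 0.1, fail to reject H₀.

z = 0.68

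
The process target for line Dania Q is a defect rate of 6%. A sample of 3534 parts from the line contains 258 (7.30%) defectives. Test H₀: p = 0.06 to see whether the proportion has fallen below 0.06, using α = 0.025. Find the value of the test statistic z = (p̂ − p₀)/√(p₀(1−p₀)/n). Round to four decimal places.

z = 3.2554

p̂ = 258/3534 ≈ 0.0730051.
SE = √(p₀(1−p₀)/n) = √(0.0564/3534) = 0.0039949.
z = (0.0730051 − 0.06)/0.0039949 = 0.0130051/0.0039949 = 3.2554.
p-value = P(Z < 3.255) ≈ 0.9994. With α = 0.025, fail to reject H₀.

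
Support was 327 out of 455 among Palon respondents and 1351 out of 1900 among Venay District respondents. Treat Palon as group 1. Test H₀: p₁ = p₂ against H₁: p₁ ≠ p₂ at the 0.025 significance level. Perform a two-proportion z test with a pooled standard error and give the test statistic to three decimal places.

z = 0.323

p̂₁ = 327/455 = 0.71868, p̂₂ = 1351/1900 = 0.71105.
Pooled p̂ = (327+1351)/(455+1900) = 1678/2355 = 0.71253.
SE = √(0.204832 × 0.00272412) = 0.02362.
z = (0.71868 − 0.71105)/0.02362 = 0.00763/0.02362 = 0.323.
p-value = 2·P(Z > 0.323) ≈ 0.7467, so at α = 0.025 we fail to reject H₀.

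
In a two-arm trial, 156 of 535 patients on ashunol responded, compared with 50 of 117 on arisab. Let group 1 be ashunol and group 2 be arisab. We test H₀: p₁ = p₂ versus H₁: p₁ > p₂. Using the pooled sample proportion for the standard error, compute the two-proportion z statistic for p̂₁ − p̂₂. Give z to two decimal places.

p̂₁ = 156/535 = 0.2916, p̂₂ = 50/117 = 0.4274.
Pooled p̂ = (156+50)/(535+117) = 206/652 = 0.3160.
SE = √(0.216126 × 0.0104162) = 0.0474.
z = (0.2916 − 0.4274)/0.0474 = -0.1358/0.0474 = -2.86.

z = -2.86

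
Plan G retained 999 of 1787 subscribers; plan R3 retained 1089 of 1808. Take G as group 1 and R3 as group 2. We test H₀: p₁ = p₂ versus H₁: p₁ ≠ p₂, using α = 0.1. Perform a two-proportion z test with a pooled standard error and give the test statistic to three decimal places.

z = -2.630

p̂₁ = 999/1787 = 0.559037, p̂₂ = 1089/1808 = 0.602323.
Pooled p̂ = (999+1089)/(1787+1808) = 2088/3595 = 0.580807.
SE = √(p̂(1−p̂)(1/n₁+1/n₂)) = √(0.580807·0.419193·0.00111269) = √(0.000270908) = 0.016459.
z = (0.559037 − 0.602323)/0.016459 = -0.043286/0.016459 = -2.630.
p-value = 2·P(Z > 2.630) ≈ 0.0085; since p < α = 0.1, reject H₀.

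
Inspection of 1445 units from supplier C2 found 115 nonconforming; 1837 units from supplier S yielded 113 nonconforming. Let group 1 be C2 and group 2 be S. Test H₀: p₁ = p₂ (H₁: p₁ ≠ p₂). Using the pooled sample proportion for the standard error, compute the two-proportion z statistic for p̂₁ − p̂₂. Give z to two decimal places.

z = 2.02

p̂₁ = 115/1445 = 0.07958, p̂₂ = 113/1837 = 0.06151.
Pooled p̂ = (115+113)/(1445+1837) = 228/3282 = 0.06947.
SE = √(p̂(1−p̂)(1/n₁+1/n₂)) = √(0.06947·0.93053·0.00123641) = √(7.9926e-05) = 0.00894.
z = (0.07958 − 0.06151)/0.00894 = 0.01807/0.00894 = 2.02.
Two-sided p-value ≈ 2·Φ(−2.021) = 0.0432.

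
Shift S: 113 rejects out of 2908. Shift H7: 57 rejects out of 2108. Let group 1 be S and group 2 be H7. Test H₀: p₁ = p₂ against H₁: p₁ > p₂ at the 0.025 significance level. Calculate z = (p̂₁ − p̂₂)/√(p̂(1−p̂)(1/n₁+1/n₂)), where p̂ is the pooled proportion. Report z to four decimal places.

p̂₁ = 113/2908 = 0.0388583, p̂₂ = 57/2108 = 0.0270398.
Pooled p̂ = (113+57)/(2908+2108) = 170/5016 = 0.0338915.
SE = √(0.0327429 × 0.000818262) = 0.0051761.
z = (0.0388583 − 0.0270398)/0.0051761 = 0.0118185/0.0051761 = 2.2833.
p-value = P(Z > 2.283) ≈ 0.0112; since p < α = 0.025, reject H₀.

z = 2.2833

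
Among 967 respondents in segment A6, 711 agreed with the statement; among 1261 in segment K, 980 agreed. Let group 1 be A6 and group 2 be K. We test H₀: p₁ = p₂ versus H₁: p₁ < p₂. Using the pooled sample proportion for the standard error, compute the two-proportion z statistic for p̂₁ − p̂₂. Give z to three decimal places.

z = -2.292

p̂₁ = 711/967 = 0.73526, p̂₂ = 980/1261 = 0.77716.
Pooled p̂ = (711+980)/(967+1261) = 1691/2228 = 0.75898.
SE = √(0.182931 × 0.00182715) = 0.01828.
z = (0.73526 − 0.77716)/0.01828 = -0.04190/0.01828 = -2.292.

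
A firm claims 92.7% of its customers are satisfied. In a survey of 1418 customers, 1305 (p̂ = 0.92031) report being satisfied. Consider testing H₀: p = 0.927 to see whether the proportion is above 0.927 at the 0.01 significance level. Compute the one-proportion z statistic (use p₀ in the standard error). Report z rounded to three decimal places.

z = -0.968

p̂ = 1305/1418 ≈ 0.92031.
Standard error under H₀: √(0.927×0.073/1418) = 0.00691.
z = (0.92031 − 0.927)/0.00691 = -0.00669/0.00691 = -0.968.
p-value = P(Z > -0.968) ≈ 0.8336, so at α = 0.01 we fail to reject H₀.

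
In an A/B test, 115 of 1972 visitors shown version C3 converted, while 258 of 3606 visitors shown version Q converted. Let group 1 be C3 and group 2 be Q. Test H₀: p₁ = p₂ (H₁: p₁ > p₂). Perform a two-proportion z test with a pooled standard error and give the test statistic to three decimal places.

z = -1.891

p̂₁ = 115/1972 = 0.058316, p̂₂ = 258/3606 = 0.071547.
Pooled p̂ = (115+258)/(1972+3606) = 373/5578 = 0.066870.
SE = √(p̂(1−p̂)(1/n₁+1/n₂)) = √(0.066870·0.933130·0.000784415) = √(4.89461e-05) = 0.006996.
z = (0.058316 − 0.071547)/0.006996 = -0.013231/0.006996 = -1.891.
p-value = P(Z > -1.891) ≈ 0.9707.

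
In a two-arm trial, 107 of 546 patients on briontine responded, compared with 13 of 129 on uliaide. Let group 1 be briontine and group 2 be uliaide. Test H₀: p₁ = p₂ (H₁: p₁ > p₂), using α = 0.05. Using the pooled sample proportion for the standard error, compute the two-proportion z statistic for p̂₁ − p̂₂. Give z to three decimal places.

p̂₁ = 107/546 = 0.19597, p̂₂ = 13/129 = 0.10078.
Pooled p̂ = (107+13)/(546+129) = 120/675 = 0.17778.
SE = √(0.146173 × 0.00958344) = 0.03743.
z = (0.19597 − 0.10078)/0.03743 = 0.09519/0.03743 = 2.543.
p-value = P(Z > 2.543) ≈ 0.0055. With α = 0.05, reject H₀.

z = 2.543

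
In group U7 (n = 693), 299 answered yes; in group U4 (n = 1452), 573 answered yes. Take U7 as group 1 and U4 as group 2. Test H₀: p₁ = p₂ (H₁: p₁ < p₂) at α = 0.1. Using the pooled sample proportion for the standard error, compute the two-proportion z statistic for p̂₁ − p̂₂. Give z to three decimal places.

z = 1.624

p̂₁ = 299/693 ≈ 0.43146, p̂₂ = 573/1452 ≈ 0.39463.
Pooled p̂ = (299+573)/(693+1452) = 872/2145 = 0.40653.
SE = √(p̂(1−p̂)(1/n₁+1/n₂)) = √(0.40653·0.59347·0.00213171) = √(0.000514301) = 0.02268.
z = (0.43146 − 0.39463)/0.02268 = 0.03683/0.02268 = 1.624.
p-value = P(Z < 1.624) ≈ 0.9478. With α = 0.1, fail to reject H₀.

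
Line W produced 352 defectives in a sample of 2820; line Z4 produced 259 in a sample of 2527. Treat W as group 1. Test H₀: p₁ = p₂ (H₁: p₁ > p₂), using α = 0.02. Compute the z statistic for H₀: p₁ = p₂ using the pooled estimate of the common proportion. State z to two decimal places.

p̂₁ = 352/2820 ≈ 0.1248, p̂₂ = 259/2527 ≈ 0.1025.
Pooled p̂ = (352+259)/(2820+2527) = 611/5347 = 0.1143.
SE = √(p̂(1−p̂)(1/n₁+1/n₂)) = √(0.1143·0.8857·0.000750336) = √(7.59431e-05) = 0.0087.
z = (0.1248 − 0.1025)/0.0087 = 0.0223/0.0087 = 2.56.
p-value = P(Z > 2.562) ≈ 0.0052. With α = 0.02, reject H₀.

z = 2.56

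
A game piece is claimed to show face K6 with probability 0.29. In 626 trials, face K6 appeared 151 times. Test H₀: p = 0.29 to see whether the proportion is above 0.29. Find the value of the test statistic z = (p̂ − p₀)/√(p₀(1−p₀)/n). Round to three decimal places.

p̂ = 151/626 = 0.24121.
SE = √(p₀(1−p₀)/n) = √(0.2059/626) = 0.01814.
z = (0.24121 − 0.29)/0.01814 = -0.04879/0.01814 = -2.690.

z = -2.690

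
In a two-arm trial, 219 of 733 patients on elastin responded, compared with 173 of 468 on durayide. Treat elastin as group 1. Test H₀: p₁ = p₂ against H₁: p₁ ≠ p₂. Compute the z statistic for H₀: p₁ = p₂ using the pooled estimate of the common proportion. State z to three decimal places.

p̂₁ = 219/733 ≈ 0.298772, p̂₂ = 173/468 ≈ 0.369658.
Pooled p̂ = (219+173)/(733+468) = 392/1201 = 0.326395.
SE = √(p̂(1−p̂)(1/n₁+1/n₂)) = √(0.326395·0.673605·0.00350101) = √(0.000769736) = 0.027744.
z = (0.298772 − 0.369658)/0.027744 = -0.070886/0.027744 = -2.555.
p-value = 2·P(Z > 2.555) ≈ 0.0106.

z = -2.555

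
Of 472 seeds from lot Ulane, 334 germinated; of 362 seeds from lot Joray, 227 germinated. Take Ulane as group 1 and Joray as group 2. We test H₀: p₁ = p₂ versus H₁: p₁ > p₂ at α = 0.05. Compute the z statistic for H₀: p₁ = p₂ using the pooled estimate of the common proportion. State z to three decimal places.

p̂₁ = 334/472 = 0.707627, p̂₂ = 227/362 = 0.627072.
Pooled p̂ = (334+227)/(472+362) = 561/834 = 0.672662.
SE = √(p̂(1−p̂)(1/n₁+1/n₂)) = √(0.672662·0.327338·0.00488108) = √(0.00107475) = 0.032783.
z = (0.707627 − 0.627072)/0.032783 = 0.080555/0.032783 = 2.457.
p-value = P(Z > 2.457) ≈ 0.0070; since p < α = 0.05, reject H₀.

z = 2.457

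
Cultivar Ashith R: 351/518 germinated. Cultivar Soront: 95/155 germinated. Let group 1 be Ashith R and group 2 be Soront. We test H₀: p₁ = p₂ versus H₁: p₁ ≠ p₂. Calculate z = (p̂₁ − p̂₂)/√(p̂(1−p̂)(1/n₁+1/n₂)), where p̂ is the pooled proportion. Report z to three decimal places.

z = 1.495

p̂₁ = 351/518 ≈ 0.67761, p̂₂ = 95/155 ≈ 0.61290.
Pooled p̂ = (351+95)/(518+155) = 446/673 = 0.66270.
SE = √(0.223527 × 0.00838211) = 0.04329.
z = (0.67761 − 0.61290)/0.04329 = 0.06471/0.04329 = 1.495.
p-value = 2·P(Z > 1.495) ≈ 0.1350.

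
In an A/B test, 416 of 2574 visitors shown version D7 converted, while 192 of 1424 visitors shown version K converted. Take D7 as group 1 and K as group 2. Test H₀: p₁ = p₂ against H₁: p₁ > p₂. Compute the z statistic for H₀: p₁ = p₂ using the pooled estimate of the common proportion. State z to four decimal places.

z = 2.2585

p̂₁ = 416/2574 ≈ 0.1616162, p̂₂ = 192/1424 ≈ 0.1348315.
Pooled p̂ = (416+192)/(2574+1424) = 608/3998 = 0.1520760.
SE = √(0.128949 × 0.00109075) = 0.0118596.
z = (0.1616162 − 0.1348315)/0.0118596 = 0.0267847/0.0118596 = 2.2585.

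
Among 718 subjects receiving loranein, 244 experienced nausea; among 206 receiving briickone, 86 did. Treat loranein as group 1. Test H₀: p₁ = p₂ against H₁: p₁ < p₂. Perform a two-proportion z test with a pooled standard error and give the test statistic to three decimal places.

p̂₁ = 244/718 ≈ 0.33983, p̂₂ = 86/206 ≈ 0.41748.
Pooled p̂ = (244+86)/(718+206) = 330/924 = 0.35714.
SE = √(p̂(1−p̂)(1/n₁+1/n₂)) = √(0.35714·0.64286·0.00624713) = √(0.00143429) = 0.03787.
z = (0.33983 − 0.41748)/0.03787 = -0.07765/0.03787 = -2.050.
p-value = P(Z < -2.050) ≈ 0.0202.

z = -2.050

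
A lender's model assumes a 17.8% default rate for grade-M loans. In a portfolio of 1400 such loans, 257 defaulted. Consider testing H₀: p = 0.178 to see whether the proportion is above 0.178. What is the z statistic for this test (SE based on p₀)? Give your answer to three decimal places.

z = 0.545

p̂ = 257/1400 ≈ 0.18357.
Under H₀, SE = √(0.178·0.822/1400) = √(0.000104511) = 0.01022.
z = (0.18357 − 0.178)/0.01022 = 0.00557/0.01022 = 0.545.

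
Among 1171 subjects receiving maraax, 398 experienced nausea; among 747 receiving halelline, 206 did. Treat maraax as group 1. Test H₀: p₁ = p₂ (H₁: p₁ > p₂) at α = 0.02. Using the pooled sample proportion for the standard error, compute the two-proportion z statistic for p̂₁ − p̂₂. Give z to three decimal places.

z = 2.948

p̂₁ = 398/1171 = 0.33988, p̂₂ = 206/747 = 0.27577.
Pooled p̂ = (398+206)/(1171+747) = 604/1918 = 0.31491.
SE = √(0.215742 × 0.00219266) = 0.02175.
z = (0.33988 − 0.27577)/0.02175 = 0.06411/0.02175 = 2.948.
p-value = P(Z > 2.948) ≈ 0.0016; since p < α = 0.02, reject H₀.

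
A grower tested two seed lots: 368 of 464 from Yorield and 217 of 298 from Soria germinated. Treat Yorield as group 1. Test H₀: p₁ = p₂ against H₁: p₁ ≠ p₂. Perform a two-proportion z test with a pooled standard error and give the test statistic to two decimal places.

z = 2.07

p̂₁ = 368/464 ≈ 0.7931, p̂₂ = 217/298 ≈ 0.7282.
Pooled p̂ = (368+217)/(464+298) = 585/762 = 0.7677.
SE = √(p̂(1−p̂)(1/n₁+1/n₂)) = √(0.7677·0.2323·0.00551088) = √(0.000982743) = 0.0313.
z = (0.7931 − 0.7282)/0.0313 = 0.0649/0.0313 = 2.07.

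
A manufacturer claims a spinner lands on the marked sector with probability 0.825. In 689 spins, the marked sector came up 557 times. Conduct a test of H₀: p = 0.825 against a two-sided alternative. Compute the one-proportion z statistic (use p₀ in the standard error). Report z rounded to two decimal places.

z = -1.15

p̂ = 557/689 = 0.80842.
Under H₀, SE = √(0.825·0.175/689) = √(0.000209543) = 0.01448.
z = (0.80842 − 0.825)/0.01448 = -0.01658/0.01448 = -1.15.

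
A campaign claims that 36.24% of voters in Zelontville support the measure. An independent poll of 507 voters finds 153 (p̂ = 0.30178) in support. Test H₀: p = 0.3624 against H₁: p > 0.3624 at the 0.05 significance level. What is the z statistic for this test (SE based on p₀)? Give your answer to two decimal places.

z = -2.84

p̂ = 153/507 = 0.30178.
Standard error under H₀: √(0.3624×0.6376/507) = 0.02135.
z = (0.30178 − 0.3624)/0.02135 = -0.06062/0.02135 = -2.84.
p-value = P(Z > -2.840) ≈ 0.9977; since p > α = 0.05, fail to reject H₀.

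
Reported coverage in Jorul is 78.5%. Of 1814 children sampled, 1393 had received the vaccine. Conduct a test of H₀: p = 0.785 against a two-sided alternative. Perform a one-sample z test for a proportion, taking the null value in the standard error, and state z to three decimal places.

p̂ = 1393/1814 = 0.767916.
Standard error under H₀: √(0.785×0.215/1814) = 0.009646.
z = (0.767916 − 0.785)/0.009646 = -0.017084/0.009646 = -1.771.
p-value = 2·P(Z > 1.771) ≈ 0.0765.

z = -1.771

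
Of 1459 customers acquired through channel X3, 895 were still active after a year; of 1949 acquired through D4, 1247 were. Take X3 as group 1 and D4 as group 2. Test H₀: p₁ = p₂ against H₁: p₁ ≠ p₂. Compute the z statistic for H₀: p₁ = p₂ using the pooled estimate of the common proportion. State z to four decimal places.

z = -1.5771

p̂₁ = 895/1459 ≈ 0.613434, p̂₂ = 1247/1949 ≈ 0.639815.
Pooled p̂ = (895+1247)/(1459+1949) = 2142/3408 = 0.628521.
SE = √(0.233482 × 0.00119848) = 0.016728.
z = (0.613434 − 0.639815)/0.016728 = -0.026381/0.016728 = -1.5771.
Two-sided p-value ≈ 2·Φ(−1.577) = 0.1148.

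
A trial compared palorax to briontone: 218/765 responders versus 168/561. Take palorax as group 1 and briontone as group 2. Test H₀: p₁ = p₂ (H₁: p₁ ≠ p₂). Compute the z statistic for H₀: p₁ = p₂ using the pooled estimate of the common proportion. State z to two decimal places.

p̂₁ = 218/765 = 0.2850, p̂₂ = 168/561 = 0.2995.
Pooled p̂ = (218+168)/(765+561) = 386/1326 = 0.2911.
SE = √(p̂(1−p̂)(1/n₁+1/n₂)) = √(0.2911·0.7089·0.00308972) = √(0.000637599) = 0.0253.
z = (0.2850 − 0.2995)/0.0253 = -0.0145/0.0253 = -0.57.

z = -0.57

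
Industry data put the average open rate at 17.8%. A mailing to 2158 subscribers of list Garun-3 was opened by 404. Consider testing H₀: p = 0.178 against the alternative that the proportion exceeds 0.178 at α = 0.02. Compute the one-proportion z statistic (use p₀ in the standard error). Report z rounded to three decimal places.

p̂ = 404/2158 = 0.18721.
Under H₀, SE = √(0.178·0.822/2158) = √(6.78017e-05) = 0.00823.
z = (0.18721 − 0.178)/0.00823 = 0.00921/0.00823 = 1.119.
p-value = P(Z > 1.119) ≈ 0.1317; since p > α = 0.02, fail to reject H₀.

z = 1.119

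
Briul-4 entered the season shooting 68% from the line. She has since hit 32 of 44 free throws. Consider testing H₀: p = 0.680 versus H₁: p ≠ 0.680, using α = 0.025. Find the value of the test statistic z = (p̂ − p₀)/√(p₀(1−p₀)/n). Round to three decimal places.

z = 0.672

p̂ = 32/44 = 0.72727.
Standard error under H₀: √(0.68×0.32/44) = 0.07032.
z = (0.72727 − 0.68)/0.07032 = 0.04727/0.07032 = 0.672.
p-value = 2·P(Z > 0.672) ≈ 0.5014, so at α = 0.025 we fail to reject H₀.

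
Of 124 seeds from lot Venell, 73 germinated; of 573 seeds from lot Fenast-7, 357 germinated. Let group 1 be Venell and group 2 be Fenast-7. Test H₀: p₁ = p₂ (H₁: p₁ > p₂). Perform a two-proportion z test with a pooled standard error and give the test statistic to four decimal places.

p̂₁ = 73/124 = 0.588710, p̂₂ = 357/573 = 0.623037.
Pooled p̂ = (73+357)/(124+573) = 430/697 = 0.616930.
SE = √(0.236327 × 0.00980972) = 0.048149.
z = (0.588710 − 0.623037)/0.048149 = -0.034327/0.048149 = -0.7129.
p-value = P(Z > -0.713) ≈ 0.7621.

z = -0.7129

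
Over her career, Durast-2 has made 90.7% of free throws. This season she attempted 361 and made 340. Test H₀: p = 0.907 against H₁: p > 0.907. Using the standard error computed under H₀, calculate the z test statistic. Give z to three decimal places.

p̂ = 340/361 = 0.94183.
Standard error under H₀: √(0.907×0.093/361) = 0.01529.
z = (0.94183 − 0.907)/0.01529 = 0.03483/0.01529 = 2.278.
p-value = P(Z > 2.278) ≈ 0.0113.

z = 2.278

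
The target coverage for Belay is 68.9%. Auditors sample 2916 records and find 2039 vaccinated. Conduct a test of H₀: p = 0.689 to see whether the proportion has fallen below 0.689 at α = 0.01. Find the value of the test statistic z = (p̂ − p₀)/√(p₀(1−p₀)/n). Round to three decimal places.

z = 1.195

p̂ = 2039/2916 ≈ 0.699246.
Under H₀, SE = √(0.689·0.311/2916) = √(7.34839e-05) = 0.008572.
z = (0.699246 − 0.689)/0.008572 = 0.010246/0.008572 = 1.195.
p-value = P(Z < 1.195) ≈ 0.8840. With α = 0.01, fail to reject H₀.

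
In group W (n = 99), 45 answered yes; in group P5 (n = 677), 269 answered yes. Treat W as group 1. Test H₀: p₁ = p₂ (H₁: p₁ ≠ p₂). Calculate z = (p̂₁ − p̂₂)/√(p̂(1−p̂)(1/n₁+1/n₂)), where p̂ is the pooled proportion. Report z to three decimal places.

p̂₁ = 45/99 ≈ 0.45455, p̂₂ = 269/677 ≈ 0.39734.
Pooled p̂ = (45+269)/(99+677) = 314/776 = 0.40464.
SE = √(0.240906 × 0.0115781) = 0.05281.
z = (0.45455 − 0.39734)/0.05281 = 0.05721/0.05281 = 1.083.

z = 1.083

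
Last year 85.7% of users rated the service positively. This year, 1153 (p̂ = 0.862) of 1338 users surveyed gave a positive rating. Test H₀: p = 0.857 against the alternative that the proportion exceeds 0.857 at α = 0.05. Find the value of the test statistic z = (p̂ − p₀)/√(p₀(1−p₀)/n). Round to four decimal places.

p̂ = 1153/1338 ≈ 0.8617339.
Standard error under H₀: √(0.857×0.143/1338) = 0.0095704.
z = (0.8617339 − 0.857)/0.0095704 = 0.0047339/0.0095704 = 0.4946.
p-value = P(Z > 0.495) ≈ 0.3104. With α = 0.05, fail to reject H₀.

z = 0.4946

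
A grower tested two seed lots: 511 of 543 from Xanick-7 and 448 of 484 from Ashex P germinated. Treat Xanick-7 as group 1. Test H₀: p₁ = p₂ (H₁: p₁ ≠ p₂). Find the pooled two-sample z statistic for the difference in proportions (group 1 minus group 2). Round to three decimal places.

p̂₁ = 511/543 = 0.94107, p̂₂ = 448/484 = 0.92562.
Pooled p̂ = (511+448)/(543+484) = 959/1027 = 0.93379.
SE = √(p̂(1−p̂)(1/n₁+1/n₂)) = √(0.93379·0.06621·0.00390774) = √(0.000241608) = 0.01554.
z = (0.94107 − 0.92562)/0.01554 = 0.01545/0.01554 = 0.994.

z = 0.994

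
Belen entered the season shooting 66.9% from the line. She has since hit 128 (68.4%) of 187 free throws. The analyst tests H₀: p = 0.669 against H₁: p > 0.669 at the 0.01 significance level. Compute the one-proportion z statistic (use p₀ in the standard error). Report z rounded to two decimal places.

z = 0.45

p̂ = 128/187 = 0.6845.
Standard error under H₀: √(0.669×0.331/187) = 0.0344.
z = (0.6845 − 0.669)/0.0344 = 0.0155/0.0344 = 0.45.
p-value = P(Z > 0.450) ≈ 0.3263, so at α = 0.01 we fail to reject H₀.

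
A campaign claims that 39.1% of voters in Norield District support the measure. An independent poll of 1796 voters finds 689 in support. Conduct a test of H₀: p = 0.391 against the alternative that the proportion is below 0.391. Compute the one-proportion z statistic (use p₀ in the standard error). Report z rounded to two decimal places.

p̂ = 689/1796 = 0.3836.
Under H₀, SE = √(0.391·0.609/1796) = √(0.000132583) = 0.0115.
z = (0.3836 − 0.391)/0.0115 = -0.0074/0.0115 = -0.64.

z = -0.64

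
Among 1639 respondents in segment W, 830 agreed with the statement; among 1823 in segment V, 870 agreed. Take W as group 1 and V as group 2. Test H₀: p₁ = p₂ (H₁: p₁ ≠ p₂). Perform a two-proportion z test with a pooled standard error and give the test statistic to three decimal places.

p̂₁ = 830/1639 = 0.50641, p̂₂ = 870/1823 = 0.47724.
Pooled p̂ = (830+870)/(1639+1823) = 1700/3462 = 0.49105.
SE = √(p̂(1−p̂)(1/n₁+1/n₂)) = √(0.49105·0.50895·0.00115867) = √(0.000289576) = 0.01702.
z = (0.50641 − 0.47724)/0.01702 = 0.02917/0.01702 = 1.714.

z = 1.714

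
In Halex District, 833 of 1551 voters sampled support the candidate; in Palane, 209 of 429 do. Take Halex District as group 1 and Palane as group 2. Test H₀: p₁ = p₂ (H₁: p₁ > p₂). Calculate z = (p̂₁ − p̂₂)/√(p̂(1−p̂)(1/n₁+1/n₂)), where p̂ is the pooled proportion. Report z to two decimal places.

z = 1.83

p̂₁ = 833/1551 ≈ 0.5371, p̂₂ = 209/429 ≈ 0.4872.
Pooled p̂ = (833+209)/(1551+429) = 1042/1980 = 0.5263.
SE = √(0.24931 × 0.00297575) = 0.0272.
z = (0.5371 − 0.4872)/0.0272 = 0.0499/0.0272 = 1.83.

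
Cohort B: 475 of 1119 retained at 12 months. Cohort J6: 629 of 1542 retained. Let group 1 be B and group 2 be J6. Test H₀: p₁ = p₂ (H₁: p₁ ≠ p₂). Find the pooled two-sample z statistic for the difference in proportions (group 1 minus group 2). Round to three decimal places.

p̂₁ = 475/1119 ≈ 0.42449, p̂₂ = 629/1542 ≈ 0.40791.
Pooled p̂ = (475+629)/(1119+1542) = 1104/2661 = 0.41488.
SE = √(p̂(1−p̂)(1/n₁+1/n₂)) = √(0.41488·0.58512·0.00154216) = √(0.000374368) = 0.01935.
z = (0.42449 − 0.40791)/0.01935 = 0.01658/0.01935 = 0.857.
p-value = 2·P(Z > 0.857) ≈ 0.3917.

z = 0.857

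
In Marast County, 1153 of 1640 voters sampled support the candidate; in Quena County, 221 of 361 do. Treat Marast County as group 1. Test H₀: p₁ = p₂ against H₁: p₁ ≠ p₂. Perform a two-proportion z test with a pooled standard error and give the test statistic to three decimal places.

p̂₁ = 1153/1640 ≈ 0.70305, p̂₂ = 221/361 ≈ 0.61219.
Pooled p̂ = (1153+221)/(1640+361) = 1374/2001 = 0.68666.
SE = √(p̂(1−p̂)(1/n₁+1/n₂)) = √(0.68666·0.31334·0.00337984) = √(0.000727204) = 0.02697.
z = (0.70305 − 0.61219)/0.02697 = 0.09086/0.02697 = 3.369.
Two-sided p-value ≈ 2·Φ(−3.369) = 0.0008.

z = 3.369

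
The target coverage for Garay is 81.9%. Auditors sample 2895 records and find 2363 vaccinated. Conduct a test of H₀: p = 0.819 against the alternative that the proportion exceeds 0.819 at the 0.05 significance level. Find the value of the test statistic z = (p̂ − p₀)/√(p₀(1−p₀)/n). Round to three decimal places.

z = -0.386

p̂ = 2363/2895 = 0.816235.
Under H₀, SE = √(0.819·0.181/2895) = √(5.12052e-05) = 0.007156.
z = (0.816235 − 0.819)/0.007156 = -0.002765/0.007156 = -0.386.
p-value = P(Z > -0.386) ≈ 0.6504. With α = 0.05, fail to reject H₀.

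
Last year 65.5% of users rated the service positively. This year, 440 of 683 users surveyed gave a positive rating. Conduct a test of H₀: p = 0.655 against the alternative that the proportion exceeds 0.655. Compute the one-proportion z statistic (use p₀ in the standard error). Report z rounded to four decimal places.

z = -0.5928

p̂ = 440/683 ≈ 0.644217.
SE = √(p₀(1−p₀)/n) = √(0.22597/683) = 0.018189.
z = (0.644217 − 0.655)/0.018189 = -0.010783/0.018189 = -0.5928.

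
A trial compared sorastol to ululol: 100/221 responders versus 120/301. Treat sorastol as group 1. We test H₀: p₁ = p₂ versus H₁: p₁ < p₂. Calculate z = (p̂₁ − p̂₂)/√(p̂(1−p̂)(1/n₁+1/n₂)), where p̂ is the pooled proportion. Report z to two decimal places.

p̂₁ = 100/221 ≈ 0.4525, p̂₂ = 120/301 ≈ 0.3987.
Pooled p̂ = (100+120)/(221+301) = 220/522 = 0.4215.
SE = √(0.243831 × 0.00784715) = 0.0437.
z = (0.4525 − 0.3987)/0.0437 = 0.0538/0.0437 = 1.23.

z = 1.23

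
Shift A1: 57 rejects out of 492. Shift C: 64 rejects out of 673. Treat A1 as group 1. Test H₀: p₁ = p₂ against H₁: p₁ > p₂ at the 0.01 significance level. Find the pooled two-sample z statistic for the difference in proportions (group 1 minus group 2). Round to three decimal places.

p̂₁ = 57/492 ≈ 0.115854, p̂₂ = 64/673 ≈ 0.095097.
Pooled p̂ = (57+64)/(492+673) = 121/1165 = 0.103863.
SE = √(0.0930752 × 0.0035184) = 0.018096.
z = (0.115854 − 0.095097)/0.018096 = 0.020757/0.018096 = 1.147.
p-value = P(Z > 1.147) ≈ 0.1257. With α = 0.01, fail to reject H₀.

z = 1.147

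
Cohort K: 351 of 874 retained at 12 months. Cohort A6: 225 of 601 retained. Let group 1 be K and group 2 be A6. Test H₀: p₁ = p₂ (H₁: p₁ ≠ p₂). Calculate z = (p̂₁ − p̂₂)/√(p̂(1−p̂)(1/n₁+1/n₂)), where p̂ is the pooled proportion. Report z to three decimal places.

z = 1.053

p̂₁ = 351/874 = 0.40160, p̂₂ = 225/601 = 0.37438.
Pooled p̂ = (351+225)/(874+601) = 576/1475 = 0.39051.
SE = √(0.238012 × 0.00280806) = 0.02585.
z = (0.40160 − 0.37438)/0.02585 = 0.02722/0.02585 = 1.053.
Two-sided p-value ≈ 2·Φ(−1.053) = 0.2923.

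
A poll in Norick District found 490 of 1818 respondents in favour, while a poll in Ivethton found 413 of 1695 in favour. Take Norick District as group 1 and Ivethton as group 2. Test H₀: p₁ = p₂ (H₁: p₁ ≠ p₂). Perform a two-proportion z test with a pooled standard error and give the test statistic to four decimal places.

z = 1.7532

p̂₁ = 490/1818 ≈ 0.269527, p̂₂ = 413/1695 ≈ 0.243658.
Pooled p̂ = (490+413)/(1818+1695) = 903/3513 = 0.257045.
SE = √(p̂(1−p̂)(1/n₁+1/n₂)) = √(0.257045·0.742955·0.00114003) = √(0.000217714) = 0.014755.
z = (0.269527 − 0.243658)/0.014755 = 0.025869/0.014755 = 1.7532.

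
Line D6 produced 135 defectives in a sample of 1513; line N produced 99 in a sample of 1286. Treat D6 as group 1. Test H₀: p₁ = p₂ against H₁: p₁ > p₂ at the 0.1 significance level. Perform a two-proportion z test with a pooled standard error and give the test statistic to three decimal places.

z = 1.166

p̂₁ = 135/1513 = 0.089227, p̂₂ = 99/1286 = 0.076983.
Pooled p̂ = (135+99)/(1513+1286) = 234/2799 = 0.083601.
SE = √(p̂(1−p̂)(1/n₁+1/n₂)) = √(0.083601·0.916399·0.00143854) = √(0.00011021) = 0.010498.
z = (0.089227 − 0.076983)/0.010498 = 0.012244/0.010498 = 1.166.
p-value = P(Z > 1.166) ≈ 0.1217. With α = 0.1, fail to reject H₀.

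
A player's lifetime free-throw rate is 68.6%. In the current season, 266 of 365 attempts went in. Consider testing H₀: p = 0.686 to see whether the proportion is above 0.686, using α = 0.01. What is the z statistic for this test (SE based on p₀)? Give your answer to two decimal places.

z = 1.76

p̂ = 266/365 ≈ 0.7288.
Under H₀, SE = √(0.686·0.314/365) = √(0.000590148) = 0.0243.
z = (0.7288 − 0.686)/0.0243 = 0.0428/0.0243 = 1.76.
p-value = P(Z > 1.760) ≈ 0.0392, so at α = 0.01 we fail to reject H₀.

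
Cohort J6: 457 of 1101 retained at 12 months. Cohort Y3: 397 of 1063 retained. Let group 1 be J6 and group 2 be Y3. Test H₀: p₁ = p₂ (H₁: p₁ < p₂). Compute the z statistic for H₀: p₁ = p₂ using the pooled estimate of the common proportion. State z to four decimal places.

p̂₁ = 457/1101 ≈ 0.415077, p̂₂ = 397/1063 ≈ 0.373471.
Pooled p̂ = (457+397)/(1101+1063) = 854/2164 = 0.394640.
SE = √(0.238899 × 0.001849) = 0.021017.
z = (0.415077 − 0.373471)/0.021017 = 0.041606/0.021017 = 1.9796.
p-value = P(Z < 1.980) ≈ 0.9761.

z = 1.9796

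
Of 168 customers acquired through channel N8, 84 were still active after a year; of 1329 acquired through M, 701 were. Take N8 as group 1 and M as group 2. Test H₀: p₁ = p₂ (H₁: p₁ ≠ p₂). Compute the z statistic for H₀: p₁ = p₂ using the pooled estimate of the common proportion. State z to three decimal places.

z = -0.672

p̂₁ = 84/168 ≈ 0.50000, p̂₂ = 701/1329 ≈ 0.52746.
Pooled p̂ = (84+701)/(168+1329) = 785/1497 = 0.52438.
SE = √(0.249406 × 0.00670483) = 0.04089.
z = (0.50000 − 0.52746)/0.04089 = -0.02746/0.04089 = -0.672.
p-value = 2·P(Z > 0.672) ≈ 0.5018.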